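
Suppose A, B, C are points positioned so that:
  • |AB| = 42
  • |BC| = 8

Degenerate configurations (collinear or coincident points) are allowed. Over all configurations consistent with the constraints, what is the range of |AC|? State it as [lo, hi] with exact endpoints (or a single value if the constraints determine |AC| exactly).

|AC| ∈ [34, 50]  (≈ [34.0000, 50.0000])

|AB| ∈ {42}
|BC| ∈ {8}
|AC| ∈ [34, 50]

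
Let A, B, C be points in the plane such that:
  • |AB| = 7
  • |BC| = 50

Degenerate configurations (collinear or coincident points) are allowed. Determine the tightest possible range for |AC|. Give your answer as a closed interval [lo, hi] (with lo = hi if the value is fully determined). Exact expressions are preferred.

|AB| ∈ {7}
|BC| ∈ {50}
|AC| ∈ [43, 57]

|AC| ∈ [43, 57]  (≈ [43.0000, 57.0000])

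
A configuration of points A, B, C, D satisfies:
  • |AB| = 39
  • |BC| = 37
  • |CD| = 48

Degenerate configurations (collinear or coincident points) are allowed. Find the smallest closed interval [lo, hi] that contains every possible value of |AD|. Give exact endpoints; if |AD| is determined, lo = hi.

|AD| ∈ [0, 124]  (≈ [0.0000, 124.0000])

|AB| ∈ {39}
|BC| ∈ {37}
|CD| ∈ {48}
|AC| ∈ [2, 76]
|BD| ∈ [11, 85]
|AD| ∈ [0, 124]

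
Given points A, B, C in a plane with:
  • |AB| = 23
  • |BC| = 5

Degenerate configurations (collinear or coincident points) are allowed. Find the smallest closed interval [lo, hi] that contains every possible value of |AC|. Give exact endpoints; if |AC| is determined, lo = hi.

|AC| ∈ [18, 28]  (≈ [18.0000, 28.0000])

|AB| ∈ {23}
|BC| ∈ {5}
|AC| ∈ [18, 28]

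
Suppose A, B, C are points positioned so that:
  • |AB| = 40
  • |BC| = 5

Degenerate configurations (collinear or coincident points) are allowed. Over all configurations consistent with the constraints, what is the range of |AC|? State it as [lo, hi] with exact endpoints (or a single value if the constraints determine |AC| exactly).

|AB| ∈ {40}
|BC| ∈ {5}
|AC| ∈ [35, 45]

|AC| ∈ [35, 45]  (≈ [35.0000, 45.0000])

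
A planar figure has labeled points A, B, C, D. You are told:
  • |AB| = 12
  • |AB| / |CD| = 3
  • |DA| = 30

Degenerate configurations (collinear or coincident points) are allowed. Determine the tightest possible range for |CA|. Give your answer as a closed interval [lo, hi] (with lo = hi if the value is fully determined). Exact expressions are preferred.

|AB| ∈ {12}
|AD| ∈ {30}
|CD| ∈ {4}
|BD| ∈ [18, 42]
|AC| ∈ [26, 34]
|BC| ∈ [14, 46]

|CA| ∈ [26, 34]  (≈ [26.0000, 34.0000])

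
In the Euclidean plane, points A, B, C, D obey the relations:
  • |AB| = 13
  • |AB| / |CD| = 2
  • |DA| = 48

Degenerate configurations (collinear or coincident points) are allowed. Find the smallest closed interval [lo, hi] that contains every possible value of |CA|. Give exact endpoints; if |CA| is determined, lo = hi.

|AB| ∈ {13}
|AD| ∈ {48}
|CD| ∈ {13/2}
|BD| ∈ [35, 61]
|AC| ∈ [83/2, 109/2]
|BC| ∈ [57/2, 135/2]

|CA| ∈ [83/2, 109/2]  (≈ [41.5000, 54.5000])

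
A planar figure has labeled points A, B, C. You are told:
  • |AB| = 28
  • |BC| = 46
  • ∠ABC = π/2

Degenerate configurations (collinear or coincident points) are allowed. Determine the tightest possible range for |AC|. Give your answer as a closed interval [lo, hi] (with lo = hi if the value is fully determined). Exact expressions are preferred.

|AB| ∈ {28}
|BC| ∈ {46}
|AC| ∈ {10·√(29)}

|AC| = 10·√(29)  (≈ 53.8516)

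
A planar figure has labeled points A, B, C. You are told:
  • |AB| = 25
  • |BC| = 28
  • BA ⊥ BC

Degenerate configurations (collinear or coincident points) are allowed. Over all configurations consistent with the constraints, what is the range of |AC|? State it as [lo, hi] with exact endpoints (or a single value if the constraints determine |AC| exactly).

|AB| ∈ {25}
|BC| ∈ {28}
|AC| ∈ {√(1409)}

|AC| = √(1409)  (≈ 37.5366)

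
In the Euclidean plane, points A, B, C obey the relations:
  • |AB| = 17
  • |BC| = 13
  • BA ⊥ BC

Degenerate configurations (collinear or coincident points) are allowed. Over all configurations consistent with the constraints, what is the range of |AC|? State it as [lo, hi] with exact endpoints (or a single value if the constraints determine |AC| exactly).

|AB| ∈ {17}
|BC| ∈ {13}
|AC| ∈ {√(458)}

|AC| = √(458)  (≈ 21.4009)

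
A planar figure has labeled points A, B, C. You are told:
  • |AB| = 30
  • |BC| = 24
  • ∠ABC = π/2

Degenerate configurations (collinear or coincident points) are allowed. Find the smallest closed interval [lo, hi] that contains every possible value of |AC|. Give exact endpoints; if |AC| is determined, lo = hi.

|AC| = 6·√(41)  (≈ 38.4187)

|AB| ∈ {30}
|BC| ∈ {24}
|AC| ∈ {6·√(41)}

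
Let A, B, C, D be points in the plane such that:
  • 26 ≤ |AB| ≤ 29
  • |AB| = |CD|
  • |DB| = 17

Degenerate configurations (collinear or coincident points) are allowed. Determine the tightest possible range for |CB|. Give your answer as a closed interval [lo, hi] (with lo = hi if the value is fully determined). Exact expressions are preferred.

|CB| ∈ [9, 46]  (≈ [9.0000, 46.0000])

|AB| ∈ [26, 29]
|BD| ∈ {17}
|CD| ∈ [26, 29]
|AD| ∈ [9, 46]
|BC| ∈ [9, 46]
|AC| ∈ [0, 75]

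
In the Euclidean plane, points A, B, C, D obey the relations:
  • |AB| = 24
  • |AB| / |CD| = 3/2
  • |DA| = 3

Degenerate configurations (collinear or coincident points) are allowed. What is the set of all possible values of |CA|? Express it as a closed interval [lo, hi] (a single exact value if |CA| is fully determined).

|CA| ∈ [13, 19]  (≈ [13.0000, 19.0000])

|AB| ∈ {24}
|AD| ∈ {3}
|CD| ∈ {16}
|BD| ∈ [21, 27]
|AC| ∈ [13, 19]
|BC| ∈ [5, 43]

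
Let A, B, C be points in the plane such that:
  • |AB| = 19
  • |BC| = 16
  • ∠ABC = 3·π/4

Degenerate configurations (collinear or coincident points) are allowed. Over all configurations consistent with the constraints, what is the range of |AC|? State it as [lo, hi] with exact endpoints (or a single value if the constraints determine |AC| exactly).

|AC| = √(304·√(2) + 617)  (≈ 32.3562)

|AB| ∈ {19}
|BC| ∈ {16}
|AC| ∈ {√(304·√(2) + 617)}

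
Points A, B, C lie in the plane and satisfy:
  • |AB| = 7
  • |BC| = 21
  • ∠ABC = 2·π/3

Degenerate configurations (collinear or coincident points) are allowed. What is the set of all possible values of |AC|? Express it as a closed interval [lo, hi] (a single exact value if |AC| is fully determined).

|AC| = 7·√(13)  (≈ 25.2389)

|AB| ∈ {7}
|BC| ∈ {21}
|AC| ∈ {7·√(13)}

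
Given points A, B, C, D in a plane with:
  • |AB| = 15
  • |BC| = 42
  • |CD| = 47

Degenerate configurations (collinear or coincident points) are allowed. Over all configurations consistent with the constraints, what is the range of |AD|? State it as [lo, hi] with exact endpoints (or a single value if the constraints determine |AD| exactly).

|AD| ∈ [0, 104]  (≈ [0.0000, 104.0000])

|AB| ∈ {15}
|BC| ∈ {42}
|CD| ∈ {47}
|AC| ∈ [27, 57]
|BD| ∈ [5, 89]
|AD| ∈ [0, 104]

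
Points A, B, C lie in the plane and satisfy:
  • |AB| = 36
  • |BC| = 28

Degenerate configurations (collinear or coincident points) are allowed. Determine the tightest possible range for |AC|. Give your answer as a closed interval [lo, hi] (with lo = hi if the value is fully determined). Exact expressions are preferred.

|AB| ∈ {36}
|BC| ∈ {28}
|AC| ∈ [8, 64]

|AC| ∈ [8, 64]  (≈ [8.0000, 64.0000])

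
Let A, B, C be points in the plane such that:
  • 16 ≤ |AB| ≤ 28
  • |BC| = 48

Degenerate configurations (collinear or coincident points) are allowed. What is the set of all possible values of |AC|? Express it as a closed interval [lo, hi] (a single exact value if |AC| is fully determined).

|AC| ∈ [20, 76]  (≈ [20.0000, 76.0000])

|AB| ∈ [16, 28]
|BC| ∈ {48}
|AC| ∈ [20, 76]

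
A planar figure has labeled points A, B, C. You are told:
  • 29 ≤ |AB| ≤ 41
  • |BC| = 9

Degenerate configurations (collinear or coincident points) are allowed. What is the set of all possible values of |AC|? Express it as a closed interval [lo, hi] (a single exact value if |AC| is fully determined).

|AB| ∈ [29, 41]
|BC| ∈ {9}
|AC| ∈ [20, 50]

|AC| ∈ [20, 50]  (≈ [20.0000, 50.0000])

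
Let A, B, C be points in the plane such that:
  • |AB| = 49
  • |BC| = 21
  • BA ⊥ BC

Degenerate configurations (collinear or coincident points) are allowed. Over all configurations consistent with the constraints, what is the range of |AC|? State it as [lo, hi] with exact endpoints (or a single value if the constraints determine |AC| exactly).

|AB| ∈ {49}
|BC| ∈ {21}
|AC| ∈ {7·√(58)}

|AC| = 7·√(58)  (≈ 53.3104)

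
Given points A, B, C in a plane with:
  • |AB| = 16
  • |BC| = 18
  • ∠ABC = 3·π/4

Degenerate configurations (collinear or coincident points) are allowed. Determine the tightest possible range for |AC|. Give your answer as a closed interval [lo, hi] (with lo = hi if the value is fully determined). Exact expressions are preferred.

|AB| ∈ {16}
|BC| ∈ {18}
|AC| ∈ {2·√(72·√(2) + 145)}

|AC| = 2·√(72·√(2) + 145)  (≈ 31.4212)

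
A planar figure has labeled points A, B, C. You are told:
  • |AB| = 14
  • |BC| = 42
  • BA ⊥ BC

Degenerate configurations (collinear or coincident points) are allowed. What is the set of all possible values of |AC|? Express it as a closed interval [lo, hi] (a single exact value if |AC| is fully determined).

|AB| ∈ {14}
|BC| ∈ {42}
|AC| ∈ {14·√(10)}

|AC| = 14·√(10)  (≈ 44.2719)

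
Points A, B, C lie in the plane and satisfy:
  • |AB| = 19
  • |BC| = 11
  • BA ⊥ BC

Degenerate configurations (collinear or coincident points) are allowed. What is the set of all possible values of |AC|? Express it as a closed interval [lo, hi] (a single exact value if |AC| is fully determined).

|AB| ∈ {19}
|BC| ∈ {11}
|AC| ∈ {√(482)}

|AC| = √(482)  (≈ 21.9545)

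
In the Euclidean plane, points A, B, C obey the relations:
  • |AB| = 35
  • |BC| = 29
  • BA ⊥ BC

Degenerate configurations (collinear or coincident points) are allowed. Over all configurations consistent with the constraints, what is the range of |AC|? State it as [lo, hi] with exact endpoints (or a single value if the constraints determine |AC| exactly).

|AC| = √(2066)  (≈ 45.4533)

|AB| ∈ {35}
|BC| ∈ {29}
|AC| ∈ {√(2066)}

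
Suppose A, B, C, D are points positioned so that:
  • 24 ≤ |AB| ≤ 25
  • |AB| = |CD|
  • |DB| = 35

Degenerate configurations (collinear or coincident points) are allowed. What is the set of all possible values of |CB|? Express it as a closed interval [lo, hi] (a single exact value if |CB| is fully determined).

|AB| ∈ [24, 25]
|BD| ∈ {35}
|CD| ∈ [24, 25]
|AD| ∈ [10, 60]
|BC| ∈ [10, 60]
|AC| ∈ [0, 85]

|CB| ∈ [10, 60]  (≈ [10.0000, 60.0000])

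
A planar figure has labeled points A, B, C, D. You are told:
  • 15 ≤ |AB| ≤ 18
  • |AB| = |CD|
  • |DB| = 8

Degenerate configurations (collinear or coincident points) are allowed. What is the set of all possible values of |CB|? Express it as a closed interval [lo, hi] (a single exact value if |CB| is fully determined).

|CB| ∈ [7, 26]  (≈ [7.0000, 26.0000])

|AB| ∈ [15, 18]
|BD| ∈ {8}
|CD| ∈ [15, 18]
|AD| ∈ [7, 26]
|BC| ∈ [7, 26]
|AC| ∈ [0, 44]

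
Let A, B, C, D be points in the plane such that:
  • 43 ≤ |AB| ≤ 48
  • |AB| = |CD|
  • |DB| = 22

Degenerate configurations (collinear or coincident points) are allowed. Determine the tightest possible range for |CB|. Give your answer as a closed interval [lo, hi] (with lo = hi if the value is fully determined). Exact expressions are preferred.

|AB| ∈ [43, 48]
|BD| ∈ {22}
|CD| ∈ [43, 48]
|AD| ∈ [21, 70]
|BC| ∈ [21, 70]
|AC| ∈ [0, 118]

|CB| ∈ [21, 70]  (≈ [21.0000, 70.0000])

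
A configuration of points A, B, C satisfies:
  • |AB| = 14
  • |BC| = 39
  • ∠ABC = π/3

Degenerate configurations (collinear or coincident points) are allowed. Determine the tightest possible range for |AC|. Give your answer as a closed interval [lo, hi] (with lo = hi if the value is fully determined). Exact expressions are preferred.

|AC| = √(1171)  (≈ 34.2199)

|AB| ∈ {14}
|BC| ∈ {39}
|AC| ∈ {√(1171)}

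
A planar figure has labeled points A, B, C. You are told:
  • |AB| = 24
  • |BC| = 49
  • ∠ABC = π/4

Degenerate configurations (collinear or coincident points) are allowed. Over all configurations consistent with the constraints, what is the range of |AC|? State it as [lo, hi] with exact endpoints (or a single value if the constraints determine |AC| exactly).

|AC| = √(2977 - 1176·√(2))  (≈ 36.2475)

|AB| ∈ {24}
|BC| ∈ {49}
|AC| ∈ {√(2977 - 1176·√(2))}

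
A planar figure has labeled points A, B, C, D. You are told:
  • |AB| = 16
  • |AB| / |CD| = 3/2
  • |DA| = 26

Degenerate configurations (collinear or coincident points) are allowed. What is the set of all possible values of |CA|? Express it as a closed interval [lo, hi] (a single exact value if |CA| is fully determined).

|AB| ∈ {16}
|AD| ∈ {26}
|CD| ∈ {32/3}
|BD| ∈ [10, 42]
|AC| ∈ [46/3, 110/3]
|BC| ∈ [0, 158/3]

|CA| ∈ [46/3, 110/3]  (≈ [15.3333, 36.6667])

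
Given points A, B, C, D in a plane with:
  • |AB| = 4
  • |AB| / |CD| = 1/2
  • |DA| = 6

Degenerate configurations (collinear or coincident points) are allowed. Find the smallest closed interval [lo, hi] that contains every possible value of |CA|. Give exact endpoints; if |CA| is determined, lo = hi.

|AB| ∈ {4}
|AD| ∈ {6}
|CD| ∈ {8}
|BD| ∈ [2, 10]
|AC| ∈ [2, 14]
|BC| ∈ [0, 18]

|CA| ∈ [2, 14]  (≈ [2.0000, 14.0000])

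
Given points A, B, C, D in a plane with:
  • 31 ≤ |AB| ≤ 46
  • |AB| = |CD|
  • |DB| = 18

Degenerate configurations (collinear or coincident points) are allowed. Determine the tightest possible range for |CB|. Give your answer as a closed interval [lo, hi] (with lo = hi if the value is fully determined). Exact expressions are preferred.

|CB| ∈ [13, 64]  (≈ [13.0000, 64.0000])

|AB| ∈ [31, 46]
|BD| ∈ {18}
|CD| ∈ [31, 46]
|AD| ∈ [13, 64]
|BC| ∈ [13, 64]
|AC| ∈ [0, 110]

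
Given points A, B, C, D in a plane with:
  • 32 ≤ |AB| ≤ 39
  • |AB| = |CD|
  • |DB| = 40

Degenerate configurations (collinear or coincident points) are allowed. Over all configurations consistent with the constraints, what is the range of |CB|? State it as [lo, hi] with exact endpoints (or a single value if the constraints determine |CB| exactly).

|CB| ∈ [1, 79]  (≈ [1.0000, 79.0000])

|AB| ∈ [32, 39]
|BD| ∈ {40}
|CD| ∈ [32, 39]
|AD| ∈ [1, 79]
|BC| ∈ [1, 79]
|AC| ∈ [0, 118]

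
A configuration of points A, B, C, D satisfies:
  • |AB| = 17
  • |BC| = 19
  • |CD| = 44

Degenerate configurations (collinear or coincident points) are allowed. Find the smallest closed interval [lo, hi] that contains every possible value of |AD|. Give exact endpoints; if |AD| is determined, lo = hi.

|AD| ∈ [8, 80]  (≈ [8.0000, 80.0000])

|AB| ∈ {17}
|BC| ∈ {19}
|CD| ∈ {44}
|AC| ∈ [2, 36]
|BD| ∈ [25, 63]
|AD| ∈ [8, 80]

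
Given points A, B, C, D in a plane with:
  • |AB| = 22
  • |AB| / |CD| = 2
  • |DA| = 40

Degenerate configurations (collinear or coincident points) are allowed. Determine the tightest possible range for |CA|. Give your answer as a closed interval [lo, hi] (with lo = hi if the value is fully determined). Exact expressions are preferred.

|CA| ∈ [29, 51]  (≈ [29.0000, 51.0000])

|AB| ∈ {22}
|AD| ∈ {40}
|CD| ∈ {11}
|BD| ∈ [18, 62]
|AC| ∈ [29, 51]
|BC| ∈ [7, 73]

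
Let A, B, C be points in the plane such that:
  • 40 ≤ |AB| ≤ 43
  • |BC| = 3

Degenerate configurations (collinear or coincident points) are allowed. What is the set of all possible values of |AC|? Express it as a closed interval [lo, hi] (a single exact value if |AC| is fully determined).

|AC| ∈ [37, 46]  (≈ [37.0000, 46.0000])

|AB| ∈ [40, 43]
|BC| ∈ {3}
|AC| ∈ [37, 46]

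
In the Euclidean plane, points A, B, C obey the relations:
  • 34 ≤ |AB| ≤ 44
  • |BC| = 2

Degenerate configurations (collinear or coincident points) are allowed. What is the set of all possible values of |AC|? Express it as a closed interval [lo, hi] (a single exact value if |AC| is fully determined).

|AB| ∈ [34, 44]
|BC| ∈ {2}
|AC| ∈ [32, 46]

|AC| ∈ [32, 46]  (≈ [32.0000, 46.0000])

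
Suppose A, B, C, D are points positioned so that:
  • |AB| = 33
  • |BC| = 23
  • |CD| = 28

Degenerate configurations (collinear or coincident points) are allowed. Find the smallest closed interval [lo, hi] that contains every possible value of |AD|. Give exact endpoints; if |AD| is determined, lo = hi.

|AB| ∈ {33}
|BC| ∈ {23}
|CD| ∈ {28}
|AC| ∈ [10, 56]
|BD| ∈ [5, 51]
|AD| ∈ [0, 84]

|AD| ∈ [0, 84]  (≈ [0.0000, 84.0000])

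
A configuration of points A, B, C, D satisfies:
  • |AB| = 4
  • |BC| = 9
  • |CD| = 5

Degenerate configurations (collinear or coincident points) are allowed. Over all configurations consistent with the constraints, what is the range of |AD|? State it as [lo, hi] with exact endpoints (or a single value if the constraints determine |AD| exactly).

|AB| ∈ {4}
|BC| ∈ {9}
|CD| ∈ {5}
|AC| ∈ [5, 13]
|BD| ∈ [4, 14]
|AD| ∈ [0, 18]

|AD| ∈ [0, 18]  (≈ [0.0000, 18.0000])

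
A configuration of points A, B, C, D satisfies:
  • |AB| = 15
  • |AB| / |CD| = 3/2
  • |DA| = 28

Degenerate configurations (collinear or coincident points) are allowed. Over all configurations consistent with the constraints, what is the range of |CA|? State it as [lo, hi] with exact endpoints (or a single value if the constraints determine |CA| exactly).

|AB| ∈ {15}
|AD| ∈ {28}
|CD| ∈ {10}
|BD| ∈ [13, 43]
|AC| ∈ [18, 38]
|BC| ∈ [3, 53]

|CA| ∈ [18, 38]  (≈ [18.0000, 38.0000])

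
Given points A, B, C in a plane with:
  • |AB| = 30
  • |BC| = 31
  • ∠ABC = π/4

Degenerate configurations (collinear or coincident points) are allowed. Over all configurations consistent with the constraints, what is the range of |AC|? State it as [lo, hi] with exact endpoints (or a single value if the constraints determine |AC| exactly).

|AC| = √(1861 - 930·√(2))  (≈ 23.3620)

|AB| ∈ {30}
|BC| ∈ {31}
|AC| ∈ {√(1861 - 930·√(2))}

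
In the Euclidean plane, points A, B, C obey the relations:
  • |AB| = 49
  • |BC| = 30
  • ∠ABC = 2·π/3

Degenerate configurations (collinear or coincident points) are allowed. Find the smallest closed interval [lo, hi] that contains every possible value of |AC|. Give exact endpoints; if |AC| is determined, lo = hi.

|AC| = √(4771)  (≈ 69.0724)

|AB| ∈ {49}
|BC| ∈ {30}
|AC| ∈ {√(4771)}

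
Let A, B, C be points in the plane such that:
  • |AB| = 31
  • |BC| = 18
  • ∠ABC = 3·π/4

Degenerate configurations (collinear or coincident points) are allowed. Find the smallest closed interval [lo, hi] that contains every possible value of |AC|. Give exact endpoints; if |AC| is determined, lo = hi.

|AB| ∈ {31}
|BC| ∈ {18}
|AC| ∈ {√(558·√(2) + 1285)}

|AC| = √(558·√(2) + 1285)  (≈ 45.5426)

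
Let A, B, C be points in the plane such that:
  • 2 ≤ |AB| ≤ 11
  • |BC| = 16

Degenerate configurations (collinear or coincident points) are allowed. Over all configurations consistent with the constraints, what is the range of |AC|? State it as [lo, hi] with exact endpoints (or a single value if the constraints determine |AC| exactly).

|AB| ∈ [2, 11]
|BC| ∈ {16}
|AC| ∈ [5, 27]

|AC| ∈ [5, 27]  (≈ [5.0000, 27.0000])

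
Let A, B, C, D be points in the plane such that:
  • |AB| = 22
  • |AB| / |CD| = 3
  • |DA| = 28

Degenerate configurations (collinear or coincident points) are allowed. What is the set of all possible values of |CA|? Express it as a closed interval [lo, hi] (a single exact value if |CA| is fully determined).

|CA| ∈ [62/3, 106/3]  (≈ [20.6667, 35.3333])

|AB| ∈ {22}
|AD| ∈ {28}
|CD| ∈ {22/3}
|BD| ∈ [6, 50]
|AC| ∈ [62/3, 106/3]
|BC| ∈ [0, 172/3]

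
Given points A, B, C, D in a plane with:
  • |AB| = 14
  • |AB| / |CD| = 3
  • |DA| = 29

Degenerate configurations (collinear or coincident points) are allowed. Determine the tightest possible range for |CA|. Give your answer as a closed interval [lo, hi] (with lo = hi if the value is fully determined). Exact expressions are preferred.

|CA| ∈ [73/3, 101/3]  (≈ [24.3333, 33.6667])

|AB| ∈ {14}
|AD| ∈ {29}
|CD| ∈ {14/3}
|BD| ∈ [15, 43]
|AC| ∈ [73/3, 101/3]
|BC| ∈ [31/3, 143/3]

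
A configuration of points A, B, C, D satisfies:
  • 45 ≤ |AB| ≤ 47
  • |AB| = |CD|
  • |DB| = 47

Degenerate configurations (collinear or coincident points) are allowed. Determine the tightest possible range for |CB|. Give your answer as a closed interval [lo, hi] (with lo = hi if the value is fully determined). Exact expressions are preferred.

|CB| ∈ [0, 94]  (≈ [0.0000, 94.0000])

|AB| ∈ [45, 47]
|BD| ∈ {47}
|CD| ∈ [45, 47]
|AD| ∈ [0, 94]
|BC| ∈ [0, 94]
|AC| ∈ [0, 141]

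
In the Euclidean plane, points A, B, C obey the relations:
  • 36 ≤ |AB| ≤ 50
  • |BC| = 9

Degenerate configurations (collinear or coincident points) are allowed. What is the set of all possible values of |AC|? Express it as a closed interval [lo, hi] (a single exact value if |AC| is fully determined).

|AC| ∈ [27, 59]  (≈ [27.0000, 59.0000])

|AB| ∈ [36, 50]
|BC| ∈ {9}
|AC| ∈ [27, 59]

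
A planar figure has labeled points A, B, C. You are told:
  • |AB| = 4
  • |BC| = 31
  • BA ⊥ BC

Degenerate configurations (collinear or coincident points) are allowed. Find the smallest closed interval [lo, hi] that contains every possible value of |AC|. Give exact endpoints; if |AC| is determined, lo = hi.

|AC| = √(977)  (≈ 31.2570)

|AB| ∈ {4}
|BC| ∈ {31}
|AC| ∈ {√(977)}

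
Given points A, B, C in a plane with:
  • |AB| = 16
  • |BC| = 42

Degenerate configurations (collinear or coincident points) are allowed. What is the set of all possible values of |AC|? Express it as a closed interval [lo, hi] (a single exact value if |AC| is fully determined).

|AB| ∈ {16}
|BC| ∈ {42}
|AC| ∈ [26, 58]

|AC| ∈ [26, 58]  (≈ [26.0000, 58.0000])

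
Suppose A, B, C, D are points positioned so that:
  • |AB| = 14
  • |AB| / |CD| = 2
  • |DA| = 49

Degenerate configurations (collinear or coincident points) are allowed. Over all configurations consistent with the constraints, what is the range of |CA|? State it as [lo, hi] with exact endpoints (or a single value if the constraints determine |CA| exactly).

|CA| ∈ [42, 56]  (≈ [42.0000, 56.0000])

|AB| ∈ {14}
|AD| ∈ {49}
|CD| ∈ {7}
|BD| ∈ [35, 63]
|AC| ∈ [42, 56]
|BC| ∈ [28, 70]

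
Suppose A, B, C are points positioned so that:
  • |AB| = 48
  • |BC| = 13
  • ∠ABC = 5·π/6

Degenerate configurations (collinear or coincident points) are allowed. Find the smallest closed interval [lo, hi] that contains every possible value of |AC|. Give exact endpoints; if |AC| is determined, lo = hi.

|AB| ∈ {48}
|BC| ∈ {13}
|AC| ∈ {√(624·√(3) + 2473)}

|AC| = √(624·√(3) + 2473)  (≈ 59.6138)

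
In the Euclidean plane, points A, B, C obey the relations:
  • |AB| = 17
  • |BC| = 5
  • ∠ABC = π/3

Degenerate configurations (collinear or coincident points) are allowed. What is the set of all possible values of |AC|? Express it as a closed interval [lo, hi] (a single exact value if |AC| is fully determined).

|AB| ∈ {17}
|BC| ∈ {5}
|AC| ∈ {√(229)}

|AC| = √(229)  (≈ 15.1327)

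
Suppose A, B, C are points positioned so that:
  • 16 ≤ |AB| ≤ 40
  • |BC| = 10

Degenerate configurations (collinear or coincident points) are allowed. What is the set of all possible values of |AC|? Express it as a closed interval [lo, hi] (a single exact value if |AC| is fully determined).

|AC| ∈ [6, 50]  (≈ [6.0000, 50.0000])

|AB| ∈ [16, 40]
|BC| ∈ {10}
|AC| ∈ [6, 50]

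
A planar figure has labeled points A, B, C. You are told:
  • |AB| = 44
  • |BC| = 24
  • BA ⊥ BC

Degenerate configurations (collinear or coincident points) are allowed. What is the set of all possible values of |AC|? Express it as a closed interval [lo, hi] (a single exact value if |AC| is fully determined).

|AC| = 4·√(157)  (≈ 50.1199)

|AB| ∈ {44}
|BC| ∈ {24}
|AC| ∈ {4·√(157)}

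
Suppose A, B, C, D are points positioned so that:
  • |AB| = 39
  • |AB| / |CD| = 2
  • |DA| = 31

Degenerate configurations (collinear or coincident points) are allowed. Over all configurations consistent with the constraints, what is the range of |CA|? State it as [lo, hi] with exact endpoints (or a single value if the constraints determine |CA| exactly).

|AB| ∈ {39}
|AD| ∈ {31}
|CD| ∈ {39/2}
|BD| ∈ [8, 70]
|AC| ∈ [23/2, 101/2]
|BC| ∈ [0, 179/2]

|CA| ∈ [23/2, 101/2]  (≈ [11.5000, 50.5000])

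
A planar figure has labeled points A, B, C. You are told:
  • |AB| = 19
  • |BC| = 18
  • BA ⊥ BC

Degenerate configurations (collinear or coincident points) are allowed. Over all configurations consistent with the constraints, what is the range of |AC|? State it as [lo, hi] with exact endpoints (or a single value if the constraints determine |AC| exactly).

|AB| ∈ {19}
|BC| ∈ {18}
|AC| ∈ {√(685)}

|AC| = √(685)  (≈ 26.1725)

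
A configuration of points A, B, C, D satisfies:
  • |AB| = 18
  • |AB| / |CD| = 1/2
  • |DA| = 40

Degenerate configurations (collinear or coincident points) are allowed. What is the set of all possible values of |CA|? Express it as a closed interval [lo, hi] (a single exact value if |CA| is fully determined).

|CA| ∈ [4, 76]  (≈ [4.0000, 76.0000])

|AB| ∈ {18}
|AD| ∈ {40}
|CD| ∈ {36}
|BD| ∈ [22, 58]
|AC| ∈ [4, 76]
|BC| ∈ [0, 94]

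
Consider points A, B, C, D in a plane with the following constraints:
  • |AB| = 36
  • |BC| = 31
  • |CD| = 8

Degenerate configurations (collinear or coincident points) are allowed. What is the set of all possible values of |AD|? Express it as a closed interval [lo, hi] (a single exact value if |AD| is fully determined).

|AD| ∈ [0, 75]  (≈ [0.0000, 75.0000])

|AB| ∈ {36}
|BC| ∈ {31}
|CD| ∈ {8}
|AC| ∈ [5, 67]
|BD| ∈ [23, 39]
|AD| ∈ [0, 75]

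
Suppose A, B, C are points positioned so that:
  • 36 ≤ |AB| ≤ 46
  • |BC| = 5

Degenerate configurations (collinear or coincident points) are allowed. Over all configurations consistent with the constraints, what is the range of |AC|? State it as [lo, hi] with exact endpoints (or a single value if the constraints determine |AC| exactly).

|AB| ∈ [36, 46]
|BC| ∈ {5}
|AC| ∈ [31, 51]

|AC| ∈ [31, 51]  (≈ [31.0000, 51.0000])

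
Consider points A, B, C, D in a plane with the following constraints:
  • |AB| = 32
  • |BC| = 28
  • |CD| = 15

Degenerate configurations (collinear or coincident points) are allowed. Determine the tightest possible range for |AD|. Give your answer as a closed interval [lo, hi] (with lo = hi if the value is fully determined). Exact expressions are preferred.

|AB| ∈ {32}
|BC| ∈ {28}
|CD| ∈ {15}
|AC| ∈ [4, 60]
|BD| ∈ [13, 43]
|AD| ∈ [0, 75]

|AD| ∈ [0, 75]  (≈ [0.0000, 75.0000])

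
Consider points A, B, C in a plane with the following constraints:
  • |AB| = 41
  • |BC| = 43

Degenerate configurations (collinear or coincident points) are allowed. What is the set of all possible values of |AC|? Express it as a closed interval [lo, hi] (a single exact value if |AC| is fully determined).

|AB| ∈ {41}
|BC| ∈ {43}
|AC| ∈ [2, 84]

|AC| ∈ [2, 84]  (≈ [2.0000, 84.0000])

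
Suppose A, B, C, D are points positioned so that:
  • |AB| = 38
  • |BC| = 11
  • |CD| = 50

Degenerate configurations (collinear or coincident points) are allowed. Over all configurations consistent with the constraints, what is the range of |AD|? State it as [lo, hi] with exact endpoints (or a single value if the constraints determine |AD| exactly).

|AB| ∈ {38}
|BC| ∈ {11}
|CD| ∈ {50}
|AC| ∈ [27, 49]
|BD| ∈ [39, 61]
|AD| ∈ [1, 99]

|AD| ∈ [1, 99]  (≈ [1.0000, 99.0000])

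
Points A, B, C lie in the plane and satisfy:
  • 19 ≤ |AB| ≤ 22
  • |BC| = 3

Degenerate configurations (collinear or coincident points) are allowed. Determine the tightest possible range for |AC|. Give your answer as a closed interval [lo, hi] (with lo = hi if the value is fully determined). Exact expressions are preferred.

|AB| ∈ [19, 22]
|BC| ∈ {3}
|AC| ∈ [16, 25]

|AC| ∈ [16, 25]  (≈ [16.0000, 25.0000])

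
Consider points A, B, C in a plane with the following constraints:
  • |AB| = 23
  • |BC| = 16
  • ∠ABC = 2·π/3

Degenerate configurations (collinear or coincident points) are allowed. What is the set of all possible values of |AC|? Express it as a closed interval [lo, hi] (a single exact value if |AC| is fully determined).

|AB| ∈ {23}
|BC| ∈ {16}
|AC| ∈ {√(1153)}

|AC| = √(1153)  (≈ 33.9559)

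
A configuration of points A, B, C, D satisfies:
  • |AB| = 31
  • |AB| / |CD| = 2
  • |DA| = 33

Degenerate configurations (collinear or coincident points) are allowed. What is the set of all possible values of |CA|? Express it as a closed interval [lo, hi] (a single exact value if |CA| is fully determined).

|AB| ∈ {31}
|AD| ∈ {33}
|CD| ∈ {31/2}
|BD| ∈ [2, 64]
|AC| ∈ [35/2, 97/2]
|BC| ∈ [0, 159/2]

|CA| ∈ [35/2, 97/2]  (≈ [17.5000, 48.5000])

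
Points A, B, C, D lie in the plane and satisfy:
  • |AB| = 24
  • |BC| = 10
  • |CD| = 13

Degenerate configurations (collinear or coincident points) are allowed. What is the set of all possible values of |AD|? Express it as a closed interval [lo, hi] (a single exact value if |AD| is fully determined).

|AD| ∈ [1, 47]  (≈ [1.0000, 47.0000])

|AB| ∈ {24}
|BC| ∈ {10}
|CD| ∈ {13}
|AC| ∈ [14, 34]
|BD| ∈ [3, 23]
|AD| ∈ [1, 47]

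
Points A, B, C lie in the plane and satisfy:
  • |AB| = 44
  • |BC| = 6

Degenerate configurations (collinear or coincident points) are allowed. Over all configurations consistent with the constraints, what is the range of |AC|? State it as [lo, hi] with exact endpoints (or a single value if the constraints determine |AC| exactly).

|AC| ∈ [38, 50]  (≈ [38.0000, 50.0000])

|AB| ∈ {44}
|BC| ∈ {6}
|AC| ∈ [38, 50]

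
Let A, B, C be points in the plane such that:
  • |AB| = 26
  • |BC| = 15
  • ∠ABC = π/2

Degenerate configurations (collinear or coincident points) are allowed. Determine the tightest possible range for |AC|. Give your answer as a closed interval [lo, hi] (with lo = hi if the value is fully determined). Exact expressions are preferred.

|AB| ∈ {26}
|BC| ∈ {15}
|AC| ∈ {√(901)}

|AC| = √(901)  (≈ 30.0167)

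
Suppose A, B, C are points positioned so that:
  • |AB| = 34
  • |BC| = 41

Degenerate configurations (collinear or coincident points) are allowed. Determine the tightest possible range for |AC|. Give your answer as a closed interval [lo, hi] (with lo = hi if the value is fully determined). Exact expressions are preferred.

|AB| ∈ {34}
|BC| ∈ {41}
|AC| ∈ [7, 75]

|AC| ∈ [7, 75]  (≈ [7.0000, 75.0000])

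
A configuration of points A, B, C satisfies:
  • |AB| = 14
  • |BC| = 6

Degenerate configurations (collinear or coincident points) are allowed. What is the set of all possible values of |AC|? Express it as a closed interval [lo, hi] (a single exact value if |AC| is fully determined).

|AB| ∈ {14}
|BC| ∈ {6}
|AC| ∈ [8, 20]

|AC| ∈ [8, 20]  (≈ [8.0000, 20.0000])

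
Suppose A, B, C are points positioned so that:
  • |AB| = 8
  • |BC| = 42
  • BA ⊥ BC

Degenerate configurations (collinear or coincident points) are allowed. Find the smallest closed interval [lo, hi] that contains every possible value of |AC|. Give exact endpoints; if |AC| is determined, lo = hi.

|AC| = 2·√(457)  (≈ 42.7551)

|AB| ∈ {8}
|BC| ∈ {42}
|AC| ∈ {2·√(457)}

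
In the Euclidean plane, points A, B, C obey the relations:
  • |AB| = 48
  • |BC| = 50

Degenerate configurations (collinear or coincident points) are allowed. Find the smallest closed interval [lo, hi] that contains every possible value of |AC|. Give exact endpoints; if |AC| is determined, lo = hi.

|AC| ∈ [2, 98]  (≈ [2.0000, 98.0000])

|AB| ∈ {48}
|BC| ∈ {50}
|AC| ∈ [2, 98]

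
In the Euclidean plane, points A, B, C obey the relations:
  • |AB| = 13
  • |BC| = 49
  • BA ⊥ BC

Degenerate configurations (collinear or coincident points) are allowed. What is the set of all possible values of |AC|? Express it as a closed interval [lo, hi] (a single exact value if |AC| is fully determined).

|AB| ∈ {13}
|BC| ∈ {49}
|AC| ∈ {√(2570)}

|AC| = √(2570)  (≈ 50.6952)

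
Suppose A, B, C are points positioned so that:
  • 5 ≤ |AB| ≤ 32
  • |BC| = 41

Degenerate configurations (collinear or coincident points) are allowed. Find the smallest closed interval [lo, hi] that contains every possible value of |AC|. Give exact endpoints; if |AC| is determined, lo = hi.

|AC| ∈ [9, 73]  (≈ [9.0000, 73.0000])

|AB| ∈ [5, 32]
|BC| ∈ {41}
|AC| ∈ [9, 73]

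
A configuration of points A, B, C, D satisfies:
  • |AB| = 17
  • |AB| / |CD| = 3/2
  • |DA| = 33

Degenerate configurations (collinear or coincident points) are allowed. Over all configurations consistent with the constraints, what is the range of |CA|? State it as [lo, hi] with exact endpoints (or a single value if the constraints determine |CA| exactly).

|AB| ∈ {17}
|AD| ∈ {33}
|CD| ∈ {34/3}
|BD| ∈ [16, 50]
|AC| ∈ [65/3, 133/3]
|BC| ∈ [14/3, 184/3]

|CA| ∈ [65/3, 133/3]  (≈ [21.6667, 44.3333])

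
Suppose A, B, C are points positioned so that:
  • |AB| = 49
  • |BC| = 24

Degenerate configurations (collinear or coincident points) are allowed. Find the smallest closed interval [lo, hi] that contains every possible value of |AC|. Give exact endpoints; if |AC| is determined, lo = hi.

|AB| ∈ {49}
|BC| ∈ {24}
|AC| ∈ [25, 73]

|AC| ∈ [25, 73]  (≈ [25.0000, 73.0000])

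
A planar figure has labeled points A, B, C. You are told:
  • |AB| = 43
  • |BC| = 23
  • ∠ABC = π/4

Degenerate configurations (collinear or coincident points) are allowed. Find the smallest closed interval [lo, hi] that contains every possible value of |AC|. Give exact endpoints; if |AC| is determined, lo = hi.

|AB| ∈ {43}
|BC| ∈ {23}
|AC| ∈ {√(2378 - 989·√(2))}

|AC| = √(2378 - 989·√(2))  (≈ 31.2945)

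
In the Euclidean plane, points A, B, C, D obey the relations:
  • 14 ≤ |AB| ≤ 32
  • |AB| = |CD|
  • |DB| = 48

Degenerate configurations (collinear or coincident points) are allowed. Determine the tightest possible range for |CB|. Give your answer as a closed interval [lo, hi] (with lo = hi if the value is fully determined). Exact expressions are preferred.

|CB| ∈ [16, 80]  (≈ [16.0000, 80.0000])

|AB| ∈ [14, 32]
|BD| ∈ {48}
|CD| ∈ [14, 32]
|AD| ∈ [16, 80]
|BC| ∈ [16, 80]
|AC| ∈ [0, 112]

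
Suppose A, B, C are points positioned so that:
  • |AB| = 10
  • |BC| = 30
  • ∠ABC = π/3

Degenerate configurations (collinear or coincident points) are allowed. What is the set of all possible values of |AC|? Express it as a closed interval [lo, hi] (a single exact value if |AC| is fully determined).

|AC| = 10·√(7)  (≈ 26.4575)

|AB| ∈ {10}
|BC| ∈ {30}
|AC| ∈ {10·√(7)}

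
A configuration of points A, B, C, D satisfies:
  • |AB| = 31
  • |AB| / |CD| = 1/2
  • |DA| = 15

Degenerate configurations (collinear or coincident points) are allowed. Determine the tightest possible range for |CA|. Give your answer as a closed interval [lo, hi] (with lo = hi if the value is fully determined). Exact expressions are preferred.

|AB| ∈ {31}
|AD| ∈ {15}
|CD| ∈ {62}
|BD| ∈ [16, 46]
|AC| ∈ [47, 77]
|BC| ∈ [16, 108]

|CA| ∈ [47, 77]  (≈ [47.0000, 77.0000])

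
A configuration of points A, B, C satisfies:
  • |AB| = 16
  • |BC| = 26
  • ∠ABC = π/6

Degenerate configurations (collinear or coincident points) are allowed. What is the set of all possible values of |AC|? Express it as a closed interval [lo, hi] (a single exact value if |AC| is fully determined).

|AB| ∈ {16}
|BC| ∈ {26}
|AC| ∈ {2·√(233 - 104·√(3))}

|AC| = 2·√(233 - 104·√(3))  (≈ 14.5419)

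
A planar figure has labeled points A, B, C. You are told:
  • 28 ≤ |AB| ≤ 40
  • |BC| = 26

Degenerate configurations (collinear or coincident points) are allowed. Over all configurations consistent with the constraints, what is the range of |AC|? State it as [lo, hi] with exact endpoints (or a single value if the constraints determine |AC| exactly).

|AC| ∈ [2, 66]  (≈ [2.0000, 66.0000])

|AB| ∈ [28, 40]
|BC| ∈ {26}
|AC| ∈ [2, 66]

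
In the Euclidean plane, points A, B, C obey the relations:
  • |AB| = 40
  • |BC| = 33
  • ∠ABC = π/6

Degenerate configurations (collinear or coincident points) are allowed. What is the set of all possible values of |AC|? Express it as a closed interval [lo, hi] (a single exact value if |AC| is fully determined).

|AB| ∈ {40}
|BC| ∈ {33}
|AC| ∈ {√(2689 - 1320·√(3))}

|AC| = √(2689 - 1320·√(3))  (≈ 20.0672)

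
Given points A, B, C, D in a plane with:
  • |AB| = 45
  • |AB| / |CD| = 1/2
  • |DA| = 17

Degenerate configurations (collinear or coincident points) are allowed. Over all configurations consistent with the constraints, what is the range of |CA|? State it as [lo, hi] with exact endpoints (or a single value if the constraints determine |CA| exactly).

|CA| ∈ [73, 107]  (≈ [73.0000, 107.0000])

|AB| ∈ {45}
|AD| ∈ {17}
|CD| ∈ {90}
|BD| ∈ [28, 62]
|AC| ∈ [73, 107]
|BC| ∈ [28, 152]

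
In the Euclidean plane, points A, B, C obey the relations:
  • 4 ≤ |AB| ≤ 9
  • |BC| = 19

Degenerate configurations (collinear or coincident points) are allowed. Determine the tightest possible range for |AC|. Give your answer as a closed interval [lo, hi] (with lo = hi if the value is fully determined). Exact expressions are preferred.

|AC| ∈ [10, 28]  (≈ [10.0000, 28.0000])

|AB| ∈ [4, 9]
|BC| ∈ {19}
|AC| ∈ [10, 28]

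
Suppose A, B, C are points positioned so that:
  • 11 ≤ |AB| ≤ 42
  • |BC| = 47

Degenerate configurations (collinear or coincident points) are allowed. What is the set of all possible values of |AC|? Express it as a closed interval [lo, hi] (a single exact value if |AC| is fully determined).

|AC| ∈ [5, 89]  (≈ [5.0000, 89.0000])

|AB| ∈ [11, 42]
|BC| ∈ {47}
|AC| ∈ [5, 89]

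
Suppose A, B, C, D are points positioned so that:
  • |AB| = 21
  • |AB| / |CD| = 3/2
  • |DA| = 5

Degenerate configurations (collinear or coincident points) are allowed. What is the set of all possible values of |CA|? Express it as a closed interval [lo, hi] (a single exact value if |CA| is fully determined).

|AB| ∈ {21}
|AD| ∈ {5}
|CD| ∈ {14}
|BD| ∈ [16, 26]
|AC| ∈ [9, 19]
|BC| ∈ [2, 40]

|CA| ∈ [9, 19]  (≈ [9.0000, 19.0000])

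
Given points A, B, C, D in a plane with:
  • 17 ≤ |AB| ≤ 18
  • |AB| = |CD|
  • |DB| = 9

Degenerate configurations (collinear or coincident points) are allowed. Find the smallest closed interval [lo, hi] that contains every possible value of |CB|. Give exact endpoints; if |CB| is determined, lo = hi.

|AB| ∈ [17, 18]
|BD| ∈ {9}
|CD| ∈ [17, 18]
|AD| ∈ [8, 27]
|BC| ∈ [8, 27]
|AC| ∈ [0, 45]

|CB| ∈ [8, 27]  (≈ [8.0000, 27.0000])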